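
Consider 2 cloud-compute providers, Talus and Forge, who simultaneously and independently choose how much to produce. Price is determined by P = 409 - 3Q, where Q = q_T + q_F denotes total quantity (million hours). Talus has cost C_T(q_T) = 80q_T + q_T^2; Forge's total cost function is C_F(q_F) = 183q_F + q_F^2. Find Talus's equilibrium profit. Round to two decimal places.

Talus's profit: π_T = (409 - 3Q)q_T - (80q_T + q_T²). Setting ∂π_T/∂q_T = 0: 329 - 8q_T - 3(q_F) = 0.
Forge's profit: π_F = (409 - 3Q)q_F - (183q_F + q_F²). Setting ∂π_F/∂q_F = 0: 226 - 8q_F - 3(q_T) = 0.
Best responses: q_T = (329 - 3q_F)/8, q_F = (226 - 3q_T)/8.
Solving the pair: q_T = 1954/55, q_F = 821/55.
Price P = 409 - 3·(555/11) = 257.6364.
Talus's profit: 257.6364·(1954/55) - 80·(1954/55) - (1954/55)² = 5048.7484.

5048.75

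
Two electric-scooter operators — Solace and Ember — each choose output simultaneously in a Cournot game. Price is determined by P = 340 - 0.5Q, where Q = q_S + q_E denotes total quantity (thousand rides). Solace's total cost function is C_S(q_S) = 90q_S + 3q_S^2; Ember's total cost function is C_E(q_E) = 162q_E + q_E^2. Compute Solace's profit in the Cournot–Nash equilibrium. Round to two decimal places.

3551.69

Solace's profit: π_S = (340 - 0.5Q)q_S - (90q_S + 3q_S²). Setting ∂π_S/∂q_S = 0: 250 - 7q_S - (1/2)(q_E) = 0.
Ember's profit: π_E = (340 - 0.5Q)q_E - (162q_E + q_E²). Setting ∂π_E/∂q_E = 0: 178 - 3q_E - (1/2)(q_S) = 0.
Best responses: q_S = (250 - (1/2)q_E)/7, q_E = (178 - (1/2)q_S)/3.
Solving the pair: q_S = 31.8554, q_E = 54.0241.
Price P = 340 - (1/2)·85.8795 = 297.0602.
Solace's profit: 297.0602·31.8554 - 90·31.8554 - 3·31.8554² = 3551.6876.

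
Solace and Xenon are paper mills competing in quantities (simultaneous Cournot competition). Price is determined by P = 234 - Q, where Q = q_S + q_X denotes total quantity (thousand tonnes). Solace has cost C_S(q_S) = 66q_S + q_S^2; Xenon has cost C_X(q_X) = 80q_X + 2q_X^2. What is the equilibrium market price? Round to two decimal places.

177.39

Solace's profit: π_S = (234 - Q)q_S - (66q_S + q_S²). Setting ∂π_S/∂q_S = 0: 168 - 4q_S - (q_X) = 0.
Xenon's first-order condition: 154 - 6q_X - (q_S) = 0.
So q_S = (168 - q_X)/4 and q_X = (154 - q_S)/6.
Substituting one into the other gives q_S = 854/23 and q_X = 448/23.
Total output Q = 1302/23, so price P = 234 - 1302/23 = 177.3913.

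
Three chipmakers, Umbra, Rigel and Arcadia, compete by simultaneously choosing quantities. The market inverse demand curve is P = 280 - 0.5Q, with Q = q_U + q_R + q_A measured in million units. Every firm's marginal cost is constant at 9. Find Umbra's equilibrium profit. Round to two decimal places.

A representative firm's profit is π_i = q_i(280 - 0.5Q) - 9q_i.
First-order condition (treating rivals' output as given): 271 - q_i - (1/2)·Σ_{j≠i} q_j = 0.
By symmetry each firm produces the same amount; substituting Σ_{j≠i} q_j = 2q_i yields q_i = 271/2.
Price P = 280 - (1/2)·(813/2) = 307/4.
Umbra's profit: (307/4 - 9)·(271/2) = 9180.1250.

9180.13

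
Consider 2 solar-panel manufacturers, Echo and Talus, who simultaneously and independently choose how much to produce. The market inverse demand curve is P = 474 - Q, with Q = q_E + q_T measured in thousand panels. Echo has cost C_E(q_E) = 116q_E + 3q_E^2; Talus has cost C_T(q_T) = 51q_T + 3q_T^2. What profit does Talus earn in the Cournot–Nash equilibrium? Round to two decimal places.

9228.19

Echo's profit: π_E = (474 - Q)q_E - (116q_E + 3q_E²). Setting ∂π_E/∂q_E = 0: 358 - 8q_E - (q_T) = 0.
Talus's first-order condition: 423 - 8q_T - (q_E) = 0.
So q_E = (358 - q_T)/8 and q_T = (423 - q_E)/8.
Substituting one into the other gives q_E = 38.7460 and q_T = 48.0317.
Price P = 474 - 781/9 = 387.2222.
Talus's profit: 387.2222·48.0317 - 51·48.0317 - 3·48.0317² = 9228.1945.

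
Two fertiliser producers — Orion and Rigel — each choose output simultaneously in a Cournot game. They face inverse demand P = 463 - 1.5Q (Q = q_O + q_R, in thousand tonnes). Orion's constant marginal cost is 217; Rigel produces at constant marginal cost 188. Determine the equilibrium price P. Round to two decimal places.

289.33

Orion's profit: π_O = (463 - 1.5Q)q_O - (217q_O). Setting ∂π_O/∂q_O = 0: 246 - 3q_O - (3/2)(q_R) = 0.
Rigel's first-order condition: 275 - 3q_R - (3/2)(q_O) = 0.
Best responses: q_O = (246 - (3/2)q_R)/3, q_R = (275 - (3/2)q_O)/3.
Solving the pair: q_O = 434/9, q_R = 608/9.
Total output Q = 1042/9, so price P = 463 - (3/2)·(1042/9) = 868/3.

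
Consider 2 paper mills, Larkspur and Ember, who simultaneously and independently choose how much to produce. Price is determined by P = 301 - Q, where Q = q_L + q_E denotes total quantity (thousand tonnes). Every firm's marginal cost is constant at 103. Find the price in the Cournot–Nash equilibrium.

169

A representative firm's profit is π_i = q_i(301 - Q) - 103q_i.
First-order condition (treating rivals' output as given): 198 - 2q_i - q_j = 0.
By symmetry each firm produces the same amount; substituting q_j = q_i yields q_i = 198/3 = 66.
Total output Q = 132, so price P = 301 - 132 = 169.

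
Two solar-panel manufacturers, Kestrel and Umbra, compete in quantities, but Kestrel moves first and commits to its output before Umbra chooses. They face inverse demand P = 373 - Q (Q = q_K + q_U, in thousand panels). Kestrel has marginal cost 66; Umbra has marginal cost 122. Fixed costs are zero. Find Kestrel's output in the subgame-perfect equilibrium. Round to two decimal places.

Solve by backward induction. Given q_K, the follower Umbra maximises π_U = (373 - q_K - q_U)q_U - 122q_U.
Setting the follower's marginal profit to zero, 251 - q_K - 2q_U = 0, i.e. q_U = (251 - q_K)/2.
Kestrel substitutes q_U(q_K) into its own profit: π_K = q_K(373 - q_K - (251 - q_K)/2) - 66q_K = (495/2 - (1/2)q_K)q_K - 66q_K.
Leader FOC: 363/2 - q_K = 0, so q_K = 363/2.
Then q_U = (251 - 363/2)/2 = 139/4.

181.50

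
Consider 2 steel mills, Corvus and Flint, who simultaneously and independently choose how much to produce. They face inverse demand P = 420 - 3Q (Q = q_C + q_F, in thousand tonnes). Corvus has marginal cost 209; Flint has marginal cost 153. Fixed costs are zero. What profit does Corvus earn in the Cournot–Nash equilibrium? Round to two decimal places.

Corvus's profit: π_C = (420 - 3Q)q_C - (209q_C). Setting ∂π_C/∂q_C = 0: 211 - 6q_C - 3(q_F) = 0.
Flint's profit: π_F = (420 - 3Q)q_F - (153q_F). Setting ∂π_F/∂q_F = 0: 267 - 6q_F - 3(q_C) = 0.
Rearranging gives the reaction functions q_C = (211 - 3q_F)/6 and q_F = (267 - 3q_C)/6.
Substituting one into the other gives q_C = 155/9 and q_F = 323/9.
Price P = 420 - 3·(478/9) = 782/3.
Corvus's profit: (782/3 - 209)·(155/9) = 889.8148.

889.81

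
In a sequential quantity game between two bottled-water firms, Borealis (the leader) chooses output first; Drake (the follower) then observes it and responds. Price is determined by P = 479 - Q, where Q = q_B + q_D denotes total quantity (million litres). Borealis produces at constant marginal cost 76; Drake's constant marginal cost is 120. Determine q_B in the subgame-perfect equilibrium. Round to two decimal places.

The follower Drake best-responds to any q_B: π_D = (479 - Q)q_D - 120q_D.
Follower FOC: 359 - q_B - 2q_D = 0, so q_D(q_B) = (359 - q_B)/2.
The leader anticipates this reaction. Substituting into P = 479 - Q gives P = 599/2 - (1/2)q_B, so π_B = (599/2 - (1/2)q_B)q_B - 76q_B.
Maximising: ∂π_B/∂q_B = 447/2 - q_B = 0, giving q_B = 447/2.
Then q_D = (359 - 447/2)/2 = 271/4.

223.50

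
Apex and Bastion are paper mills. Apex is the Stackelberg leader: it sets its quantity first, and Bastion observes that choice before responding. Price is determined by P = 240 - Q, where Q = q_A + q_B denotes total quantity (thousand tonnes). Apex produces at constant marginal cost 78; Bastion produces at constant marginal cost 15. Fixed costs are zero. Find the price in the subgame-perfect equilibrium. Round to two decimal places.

102.75

Solve by backward induction. Given q_A, the follower Bastion maximises π_B = (240 - q_A - q_B)q_B - 15q_B.
Setting the follower's marginal profit to zero, 225 - q_A - 2q_B = 0, i.e. q_B = (225 - q_A)/2.
Apex substitutes q_B(q_A) into its own profit: π_A = q_A(240 - q_A - (225 - q_A)/2) - 78q_A = (255/2 - (1/2)q_A)q_A - 78q_A.
Maximising: ∂π_A/∂q_A = 99/2 - q_A = 0, giving q_A = 99/2.
Then q_B = (225 - 99/2)/2 = 351/4.
Total output Q = 549/4, so price P = 240 - 549/4 = 411/4.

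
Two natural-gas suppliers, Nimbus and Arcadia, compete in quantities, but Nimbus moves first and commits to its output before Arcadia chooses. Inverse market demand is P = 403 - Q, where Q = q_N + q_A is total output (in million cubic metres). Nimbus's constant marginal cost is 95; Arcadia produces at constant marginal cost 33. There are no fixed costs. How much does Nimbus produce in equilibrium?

123

The follower Arcadia best-responds to any q_N: π_A = (403 - Q)q_A - 33q_A.
Setting the follower's marginal profit to zero, 370 - q_N - 2q_A = 0, i.e. q_A = (370 - q_N)/2.
Nimbus substitutes q_A(q_N) into its own profit: π_N = q_N(403 - q_N - (370 - q_N)/2) - 95q_N = (218 - (1/2)q_N)q_N - 95q_N.
Leader FOC: 123 - q_N = 0, so q_N = 123.
Then q_A = (370 - 123)/2 = 247/2.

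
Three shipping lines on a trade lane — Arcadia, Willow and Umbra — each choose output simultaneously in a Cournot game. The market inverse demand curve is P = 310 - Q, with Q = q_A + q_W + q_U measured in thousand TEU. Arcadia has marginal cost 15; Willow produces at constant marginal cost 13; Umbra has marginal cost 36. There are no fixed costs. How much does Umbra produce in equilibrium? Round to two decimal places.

57.50

Arcadia's profit: π_A = (310 - Q)q_A - (15q_A). Setting ∂π_A/∂q_A = 0: 295 - 2q_A - (q_W + q_U) = 0.
Willow's first-order condition: 297 - 2q_W - (q_A + q_U) = 0.
Umbra's first-order condition: 274 - 2q_U - (q_A + q_W) = 0.
Summing all 3 equations gives 866 − 4Q = 0, hence Q = 433/2.
Back-substituting: q_A = (295 − 433/2) = 157/2, q_W = (297 − 433/2) = 161/2, q_U = (274 − 433/2) = 115/2.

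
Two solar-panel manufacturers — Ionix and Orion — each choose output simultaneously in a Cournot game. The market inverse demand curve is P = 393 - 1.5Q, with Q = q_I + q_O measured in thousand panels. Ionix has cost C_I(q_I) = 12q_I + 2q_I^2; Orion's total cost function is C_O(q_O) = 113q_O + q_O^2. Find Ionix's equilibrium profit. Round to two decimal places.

Ionix's profit: π_I = (393 - 1.5Q)q_I - (12q_I + 2q_I²). Setting ∂π_I/∂q_I = 0: 381 - 7q_I - (3/2)(q_O) = 0.
Orion's first-order condition: 280 - 5q_O - (3/2)(q_I) = 0.
So q_I = (381 - (3/2)q_O)/7 and q_O = (280 - (3/2)q_I)/5.
Solving the pair: q_I = 45.3435, q_O = 42.3969.
Price P = 393 - (3/2)·87.7405 = 261.3893.
Ionix's profit: 261.3893·45.3435 - 12·45.3435 - 2·45.3435² = 7196.1191.

7196.12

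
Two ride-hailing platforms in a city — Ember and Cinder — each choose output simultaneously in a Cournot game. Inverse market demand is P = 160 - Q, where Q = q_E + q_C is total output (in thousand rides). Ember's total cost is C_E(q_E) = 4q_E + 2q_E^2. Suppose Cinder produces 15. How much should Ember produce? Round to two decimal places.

23.50

With the rival's output fixed at 15, Ember's profit is π_E = (160 - 15 - q_E)q_E - (4q_E + 2q_E²) = (145 - q_E)q_E - (4q_E + 2q_E²).
∂π_E/∂q_E = 141 - 6q_E = 0, so q_E = 47/2.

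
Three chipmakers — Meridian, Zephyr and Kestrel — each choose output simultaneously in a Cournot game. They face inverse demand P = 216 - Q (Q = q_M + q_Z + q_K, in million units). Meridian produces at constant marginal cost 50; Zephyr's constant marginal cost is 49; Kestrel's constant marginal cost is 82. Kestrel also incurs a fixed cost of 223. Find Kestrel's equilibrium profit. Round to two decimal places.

Meridian's profit: π_M = (216 - Q)q_M - (50q_M). Setting ∂π_M/∂q_M = 0: 166 - 2q_M - (q_Z + q_K) = 0.
Zephyr's profit: π_Z = (216 - Q)q_Z - (49q_Z). Setting ∂π_Z/∂q_Z = 0: 167 - 2q_Z - (q_M + q_K) = 0.
Kestrel's first-order condition: 134 - 2q_K - (q_M + q_Z) = 0.
Summing all 3 equations gives 467 − 4Q = 0, hence Q = 467/4.
Back-substituting: q_M = (166 − 467/4) = 197/4, q_Z = (167 − 467/4) = 201/4, q_K = (134 − 467/4) = 69/4.
Price P = 216 - 467/4 = 397/4.
Kestrel's profit: (397/4 - 82)·(69/4) - 223 = 1193/16.

74.56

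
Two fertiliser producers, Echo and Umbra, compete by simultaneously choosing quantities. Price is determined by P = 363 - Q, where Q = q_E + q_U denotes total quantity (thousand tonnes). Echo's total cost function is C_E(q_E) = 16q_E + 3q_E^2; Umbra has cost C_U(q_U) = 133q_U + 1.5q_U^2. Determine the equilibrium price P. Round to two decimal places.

Echo's profit: π_E = (363 - Q)q_E - (16q_E + 3q_E²). Setting ∂π_E/∂q_E = 0: 347 - 8q_E - (q_U) = 0.
Umbra's first-order condition: 230 - 5q_U - (q_E) = 0.
Best responses: q_E = (347 - q_U)/8, q_U = (230 - q_E)/5.
Substituting one into the other gives q_E = 1505/39 and q_U = 1493/39.
Total output Q = 76.8718, so price P = 363 - 76.8718 = 286.1282.

286.13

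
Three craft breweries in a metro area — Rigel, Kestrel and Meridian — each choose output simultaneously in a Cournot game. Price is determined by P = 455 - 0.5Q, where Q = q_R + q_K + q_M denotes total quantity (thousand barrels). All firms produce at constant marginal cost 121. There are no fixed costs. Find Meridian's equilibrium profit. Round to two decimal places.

Each firm earns π_i = (455 - 0.5Q)q_i - 121q_i.
Setting ∂π_i/∂q_i = 0 with rivals' quantities fixed: 334 - q_i - (1/2)·Σ_{j≠i} q_j = 0.
By symmetry each firm produces the same amount; substituting Σ_{j≠i} q_j = 2q_i yields q_i = 334/2 = 167.
Price P = 455 - (1/2)·501 = 409/2.
Meridian's profit: (409/2 - 121)·167 = 13944.5000.

13944.50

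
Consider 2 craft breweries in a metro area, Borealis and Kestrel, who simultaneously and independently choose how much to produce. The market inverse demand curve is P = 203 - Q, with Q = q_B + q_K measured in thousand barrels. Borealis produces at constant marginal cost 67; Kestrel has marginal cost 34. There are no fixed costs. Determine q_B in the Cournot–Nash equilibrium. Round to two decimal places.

Borealis's profit: π_B = (203 - Q)q_B - (67q_B). Setting ∂π_B/∂q_B = 0: 136 - 2q_B - (q_K) = 0.
Kestrel's profit: π_K = (203 - Q)q_K - (34q_K). Setting ∂π_K/∂q_K = 0: 169 - 2q_K - (q_B) = 0.
So q_B = (136 - q_K)/2 and q_K = (169 - q_B)/2.
Solving the pair: q_B = 103/3, q_K = 202/3.

34.33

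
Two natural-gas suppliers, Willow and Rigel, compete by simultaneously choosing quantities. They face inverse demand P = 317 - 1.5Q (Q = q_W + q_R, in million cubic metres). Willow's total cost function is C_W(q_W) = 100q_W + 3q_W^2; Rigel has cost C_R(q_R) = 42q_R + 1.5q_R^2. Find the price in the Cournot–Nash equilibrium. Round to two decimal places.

Willow's profit: π_W = (317 - 1.5Q)q_W - (100q_W + 3q_W²). Setting ∂π_W/∂q_W = 0: 217 - 9q_W - (3/2)(q_R) = 0.
Rigel's profit: π_R = (317 - 1.5Q)q_R - (42q_R + (3/2)q_R²). Setting ∂π_R/∂q_R = 0: 275 - 6q_R - (3/2)(q_W) = 0.
So q_W = (217 - (3/2)q_R)/9 and q_R = (275 - (3/2)q_W)/6.
Solving the pair: q_W = 1186/69, q_R = 41.5362.
Total output Q = 58.7246, so price P = 317 - (3/2)·58.7246 = 228.9130.

228.91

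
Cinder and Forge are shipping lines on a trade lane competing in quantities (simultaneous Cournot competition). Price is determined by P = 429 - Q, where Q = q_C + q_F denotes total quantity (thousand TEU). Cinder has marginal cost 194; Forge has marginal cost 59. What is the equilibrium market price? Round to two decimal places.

Cinder's profit: π_C = (429 - Q)q_C - (194q_C). Setting ∂π_C/∂q_C = 0: 235 - 2q_C - (q_F) = 0.
Forge's profit: π_F = (429 - Q)q_F - (59q_F). Setting ∂π_F/∂q_F = 0: 370 - 2q_F - (q_C) = 0.
Best responses: q_C = (235 - q_F)/2, q_F = (370 - q_C)/2.
Solving the pair: q_C = 100/3, q_F = 505/3.
Total output Q = 605/3, so price P = 429 - 605/3 = 682/3.

227.33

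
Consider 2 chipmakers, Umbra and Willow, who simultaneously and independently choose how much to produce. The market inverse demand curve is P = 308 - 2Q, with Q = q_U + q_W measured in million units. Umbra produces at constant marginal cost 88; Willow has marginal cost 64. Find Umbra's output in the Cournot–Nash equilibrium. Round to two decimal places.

Umbra's profit: π_U = (308 - 2Q)q_U - (88q_U). Setting ∂π_U/∂q_U = 0: 220 - 4q_U - 2(q_W) = 0.
Willow's first-order condition: 244 - 4q_W - 2(q_U) = 0.
So q_U = (220 - 2q_W)/4 and q_W = (244 - 2q_U)/4.
Solving the pair: q_U = 98/3, q_W = 134/3.

32.67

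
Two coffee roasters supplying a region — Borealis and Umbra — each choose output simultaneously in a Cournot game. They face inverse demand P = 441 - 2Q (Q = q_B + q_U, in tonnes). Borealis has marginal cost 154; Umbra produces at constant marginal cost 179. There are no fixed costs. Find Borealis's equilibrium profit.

5408

Borealis's profit: π_B = (441 - 2Q)q_B - (154q_B). Setting ∂π_B/∂q_B = 0: 287 - 4q_B - 2(q_U) = 0.
Umbra's profit: π_U = (441 - 2Q)q_U - (179q_U). Setting ∂π_U/∂q_U = 0: 262 - 4q_U - 2(q_B) = 0.
Best responses: q_B = (287 - 2q_U)/4, q_U = (262 - 2q_B)/4.
Solving the pair: q_B = 52, q_U = 79/2.
Price P = 441 - 2·(183/2) = 258.
Borealis's profit: (258 - 154)·52 = 5408.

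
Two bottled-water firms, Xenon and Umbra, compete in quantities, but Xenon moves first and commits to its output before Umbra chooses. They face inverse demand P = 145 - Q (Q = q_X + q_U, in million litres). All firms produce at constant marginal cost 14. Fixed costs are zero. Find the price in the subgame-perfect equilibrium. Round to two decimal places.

46.75

The follower Umbra best-responds to any q_X: π_U = (145 - Q)q_U - 14q_U.
Setting the follower's marginal profit to zero, 131 - q_X - 2q_U = 0, i.e. q_U = (131 - q_X)/2.
Xenon substitutes q_U(q_X) into its own profit: π_X = q_X(145 - q_X - (131 - q_X)/2) - 14q_X = (159/2 - (1/2)q_X)q_X - 14q_X.
Maximising: ∂π_X/∂q_X = 131/2 - q_X = 0, giving q_X = 131/2.
Then q_U = (131 - 131/2)/2 = 131/4.
Total output Q = 393/4, so price P = 145 - 393/4 = 187/4.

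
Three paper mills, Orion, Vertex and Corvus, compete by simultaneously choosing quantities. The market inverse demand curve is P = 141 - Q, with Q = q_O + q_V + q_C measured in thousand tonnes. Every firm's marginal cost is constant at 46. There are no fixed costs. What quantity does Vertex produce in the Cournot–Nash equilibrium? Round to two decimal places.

23.75

Each firm earns π_i = (141 - Q)q_i - 46q_i.
Setting ∂π_i/∂q_i = 0 with rivals' quantities fixed: 95 - 2q_i - Σ_{j≠i} q_j = 0.
By symmetry each firm produces the same amount; substituting Σ_{j≠i} q_j = 2q_i yields q_i = 95/4.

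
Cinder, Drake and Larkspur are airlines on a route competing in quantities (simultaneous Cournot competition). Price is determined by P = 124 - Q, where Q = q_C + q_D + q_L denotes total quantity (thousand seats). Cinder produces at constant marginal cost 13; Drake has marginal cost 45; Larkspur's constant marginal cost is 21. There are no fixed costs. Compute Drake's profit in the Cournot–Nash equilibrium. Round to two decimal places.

33.06

Cinder's profit: π_C = (124 - Q)q_C - (13q_C). Setting ∂π_C/∂q_C = 0: 111 - 2q_C - (q_D + q_L) = 0.
Drake's profit: π_D = (124 - Q)q_D - (45q_D). Setting ∂π_D/∂q_D = 0: 79 - 2q_D - (q_C + q_L) = 0.
Larkspur's first-order condition: 103 - 2q_L - (q_C + q_D) = 0.
Adding the 3 conditions: 293 − 2Q − 2Q = 0, i.e. Q = 293/4.
Back-substituting: q_C = (111 − 293/4) = 151/4, q_D = (79 − 293/4) = 23/4, q_L = (103 − 293/4) = 119/4.
Price P = 124 - 293/4 = 203/4.
Drake's profit: (203/4 - 45)·(23/4) = 529/16.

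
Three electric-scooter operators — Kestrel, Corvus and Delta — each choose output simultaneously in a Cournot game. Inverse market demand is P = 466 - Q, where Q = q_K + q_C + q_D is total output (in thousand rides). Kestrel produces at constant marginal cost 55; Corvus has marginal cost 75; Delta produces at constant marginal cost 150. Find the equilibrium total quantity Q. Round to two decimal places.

Kestrel's profit: π_K = (466 - Q)q_K - (55q_K). Setting ∂π_K/∂q_K = 0: 411 - 2q_K - (q_C + q_D) = 0.
Corvus's first-order condition: 391 - 2q_C - (q_K + q_D) = 0.
Delta's first-order condition: 316 - 2q_D - (q_K + q_C) = 0.
Summing all 3 equations gives 1118 − 4Q = 0, hence Q = 559/2.
Back-substituting: q_K = (411 − 559/2) = 263/2, q_C = (391 − 559/2) = 223/2, q_D = (316 − 559/2) = 73/2.
Total output Q = 263/2 + 223/2 + 73/2 = 559/2.

279.50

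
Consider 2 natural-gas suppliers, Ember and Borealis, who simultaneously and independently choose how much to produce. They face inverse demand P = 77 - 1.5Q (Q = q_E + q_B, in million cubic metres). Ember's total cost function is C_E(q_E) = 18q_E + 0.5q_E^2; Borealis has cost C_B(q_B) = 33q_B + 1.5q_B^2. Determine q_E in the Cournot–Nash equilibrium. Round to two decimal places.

Ember's profit: π_E = (77 - 1.5Q)q_E - (18q_E + (1/2)q_E²). Setting ∂π_E/∂q_E = 0: 59 - 4q_E - (3/2)(q_B) = 0.
Borealis's first-order condition: 44 - 6q_B - (3/2)(q_E) = 0.
So q_E = (59 - (3/2)q_B)/4 and q_B = (44 - (3/2)q_E)/6.
Substituting one into the other gives q_E = 384/29 and q_B = 350/87.

13.24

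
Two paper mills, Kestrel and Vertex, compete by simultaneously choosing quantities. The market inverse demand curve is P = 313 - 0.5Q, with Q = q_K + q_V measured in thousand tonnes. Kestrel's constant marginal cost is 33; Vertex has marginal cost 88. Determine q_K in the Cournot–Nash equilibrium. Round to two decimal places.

Kestrel's profit: π_K = (313 - 0.5Q)q_K - (33q_K). Setting ∂π_K/∂q_K = 0: 280 - q_K - (1/2)(q_V) = 0.
Vertex's profit: π_V = (313 - 0.5Q)q_V - (88q_V). Setting ∂π_V/∂q_V = 0: 225 - q_V - (1/2)(q_K) = 0.
Best responses: q_K = (280 - (1/2)q_V), q_V = (225 - (1/2)q_K).
Solving the pair: q_K = 670/3, q_V = 340/3.

223.33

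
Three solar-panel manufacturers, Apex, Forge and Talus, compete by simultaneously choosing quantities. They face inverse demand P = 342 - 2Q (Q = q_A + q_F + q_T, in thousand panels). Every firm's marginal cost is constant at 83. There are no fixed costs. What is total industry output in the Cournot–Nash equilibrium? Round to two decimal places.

Each firm earns π_i = (342 - 2Q)q_i - 83q_i.
Setting ∂π_i/∂q_i = 0 with rivals' quantities fixed: 259 - 4q_i - 2·Σ_{j≠i} q_j = 0.
By symmetry each firm produces the same amount; substituting Σ_{j≠i} q_j = 2q_i yields q_i = 259/8.
Total output Q = 259/8 + 259/8 + 259/8 = 777/8.

97.13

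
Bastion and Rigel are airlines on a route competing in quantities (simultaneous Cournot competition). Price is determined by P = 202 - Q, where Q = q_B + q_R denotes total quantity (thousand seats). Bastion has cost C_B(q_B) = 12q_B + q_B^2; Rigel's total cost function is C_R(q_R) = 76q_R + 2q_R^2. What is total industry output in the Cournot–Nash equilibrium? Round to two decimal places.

57.74

Bastion's profit: π_B = (202 - Q)q_B - (12q_B + q_B²). Setting ∂π_B/∂q_B = 0: 190 - 4q_B - (q_R) = 0.
Rigel's first-order condition: 126 - 6q_R - (q_B) = 0.
Best responses: q_B = (190 - q_R)/4, q_R = (126 - q_B)/6.
Substituting one into the other gives q_B = 1014/23 and q_R = 314/23.
Total output Q = 1014/23 + 314/23 = 1328/23.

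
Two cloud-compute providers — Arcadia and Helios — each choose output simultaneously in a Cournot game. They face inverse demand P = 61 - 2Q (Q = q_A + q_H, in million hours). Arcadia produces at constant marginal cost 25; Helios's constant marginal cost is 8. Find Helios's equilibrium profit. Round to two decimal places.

Arcadia's profit: π_A = (61 - 2Q)q_A - (25q_A). Setting ∂π_A/∂q_A = 0: 36 - 4q_A - 2(q_H) = 0.
Helios's profit: π_H = (61 - 2Q)q_H - (8q_H). Setting ∂π_H/∂q_H = 0: 53 - 4q_H - 2(q_A) = 0.
So q_A = (36 - 2q_H)/4 and q_H = (53 - 2q_A)/4.
Substituting one into the other gives q_A = 19/6 and q_H = 35/3.
Price P = 61 - 2·(89/6) = 94/3.
Helios's profit: (94/3 - 8)·(35/3) = 272.2222.

272.22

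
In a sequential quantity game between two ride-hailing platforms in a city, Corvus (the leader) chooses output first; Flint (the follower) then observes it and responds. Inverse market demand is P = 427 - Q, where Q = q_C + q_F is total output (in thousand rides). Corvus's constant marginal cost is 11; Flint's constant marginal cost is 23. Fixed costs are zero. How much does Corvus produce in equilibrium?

214

The follower Flint best-responds to any q_C: π_F = (427 - Q)q_F - 23q_F.
Setting the follower's marginal profit to zero, 404 - q_C - 2q_F = 0, i.e. q_F = (404 - q_C)/2.
Corvus substitutes q_F(q_C) into its own profit: π_C = q_C(427 - q_C - (404 - q_C)/2) - 11q_C = (225 - (1/2)q_C)q_C - 11q_C.
Leader FOC: 214 - q_C = 0, so q_C = 214.
Then q_F = (404 - 214)/2 = 95.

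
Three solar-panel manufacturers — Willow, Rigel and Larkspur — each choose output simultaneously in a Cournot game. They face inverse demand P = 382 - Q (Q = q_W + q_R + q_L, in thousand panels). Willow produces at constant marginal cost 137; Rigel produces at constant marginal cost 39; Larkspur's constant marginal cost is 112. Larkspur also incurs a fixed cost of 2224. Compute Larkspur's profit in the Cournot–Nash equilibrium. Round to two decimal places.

Willow's profit: π_W = (382 - Q)q_W - (137q_W). Setting ∂π_W/∂q_W = 0: 245 - 2q_W - (q_R + q_L) = 0.
Rigel's profit: π_R = (382 - Q)q_R - (39q_R). Setting ∂π_R/∂q_R = 0: 343 - 2q_R - (q_W + q_L) = 0.
Larkspur's first-order condition: 270 - 2q_L - (q_W + q_R) = 0.
Adding the 3 conditions: 858 − 2Q − 2Q = 0, i.e. Q = 429/2.
Back-substituting: q_W = (245 − 429/2) = 61/2, q_R = (343 − 429/2) = 257/2, q_L = (270 − 429/2) = 111/2.
Price P = 382 - 429/2 = 335/2.
Larkspur's profit: (335/2 - 112)·(111/2) - 2224 = 856.2500.

856.25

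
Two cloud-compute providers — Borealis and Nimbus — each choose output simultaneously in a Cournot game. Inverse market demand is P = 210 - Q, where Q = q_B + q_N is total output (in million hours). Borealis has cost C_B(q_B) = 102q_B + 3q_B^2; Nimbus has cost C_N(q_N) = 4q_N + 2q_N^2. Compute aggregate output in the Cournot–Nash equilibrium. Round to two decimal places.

42.17

Borealis's profit: π_B = (210 - Q)q_B - (102q_B + 3q_B²). Setting ∂π_B/∂q_B = 0: 108 - 8q_B - (q_N) = 0.
Nimbus's first-order condition: 206 - 6q_N - (q_B) = 0.
So q_B = (108 - q_N)/8 and q_N = (206 - q_B)/6.
Substituting one into the other gives q_B = 442/47 and q_N = 1540/47.
Total output Q = 442/47 + 1540/47 = 1982/47.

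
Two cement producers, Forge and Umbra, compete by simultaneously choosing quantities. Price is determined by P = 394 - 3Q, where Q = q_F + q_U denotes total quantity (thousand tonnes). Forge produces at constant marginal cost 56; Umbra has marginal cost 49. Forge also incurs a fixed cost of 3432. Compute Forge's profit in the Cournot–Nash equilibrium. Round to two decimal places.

625.81

Forge's profit: π_F = (394 - 3Q)q_F - (56q_F). Setting ∂π_F/∂q_F = 0: 338 - 6q_F - 3(q_U) = 0.
Umbra's first-order condition: 345 - 6q_U - 3(q_F) = 0.
Rearranging gives the reaction functions q_F = (338 - 3q_U)/6 and q_U = (345 - 3q_F)/6.
Substituting one into the other gives q_F = 331/9 and q_U = 352/9.
Price P = 394 - 3·(683/9) = 499/3.
Forge's profit: (499/3 - 56)·(331/9) - 3432 = 625.8148.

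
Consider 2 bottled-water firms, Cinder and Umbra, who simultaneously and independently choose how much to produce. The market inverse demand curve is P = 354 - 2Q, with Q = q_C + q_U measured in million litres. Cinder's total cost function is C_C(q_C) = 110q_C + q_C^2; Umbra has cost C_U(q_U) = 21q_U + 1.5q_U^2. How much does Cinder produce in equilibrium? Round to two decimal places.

27.42

Cinder's profit: π_C = (354 - 2Q)q_C - (110q_C + q_C²). Setting ∂π_C/∂q_C = 0: 244 - 6q_C - 2(q_U) = 0.
Umbra's profit: π_U = (354 - 2Q)q_U - (21q_U + (3/2)q_U²). Setting ∂π_U/∂q_U = 0: 333 - 7q_U - 2(q_C) = 0.
Rearranging gives the reaction functions q_C = (244 - 2q_U)/6 and q_U = (333 - 2q_C)/7.
Solving the pair: q_C = 521/19, q_U = 755/19.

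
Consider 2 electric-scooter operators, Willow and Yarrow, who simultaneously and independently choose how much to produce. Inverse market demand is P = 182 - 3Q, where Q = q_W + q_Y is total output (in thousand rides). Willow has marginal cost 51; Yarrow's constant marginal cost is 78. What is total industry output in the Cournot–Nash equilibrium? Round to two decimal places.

Willow's profit: π_W = (182 - 3Q)q_W - (51q_W). Setting ∂π_W/∂q_W = 0: 131 - 6q_W - 3(q_Y) = 0.
Yarrow's profit: π_Y = (182 - 3Q)q_Y - (78q_Y). Setting ∂π_Y/∂q_Y = 0: 104 - 6q_Y - 3(q_W) = 0.
So q_W = (131 - 3q_Y)/6 and q_Y = (104 - 3q_W)/6.
Solving the pair: q_W = 158/9, q_Y = 77/9.
Total output Q = 158/9 + 77/9 = 235/9.

26.11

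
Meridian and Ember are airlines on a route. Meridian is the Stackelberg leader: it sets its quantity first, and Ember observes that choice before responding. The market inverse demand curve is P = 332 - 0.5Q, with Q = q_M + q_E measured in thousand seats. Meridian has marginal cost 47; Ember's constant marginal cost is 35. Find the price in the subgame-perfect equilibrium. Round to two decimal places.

Solve by backward induction. Given q_M, the follower Ember maximises π_E = (332 - (1/2)q_M - (1/2)q_E)q_E - 35q_E.
Setting the follower's marginal profit to zero, 297 - (1/2)q_M - q_E = 0, i.e. q_E = (297 - (1/2)q_M).
The leader anticipates this reaction. Substituting into P = 332 - 0.5Q gives P = 367/2 - (1/4)q_M, so π_M = (367/2 - (1/4)q_M)q_M - 47q_M.
Leader FOC: 273/2 - (1/2)q_M = 0, so q_M = 273.
Then q_E = (297 - (1/2)·273) = 321/2.
Total output Q = 867/2, so price P = 332 - (1/2)·(867/2) = 461/4.

115.25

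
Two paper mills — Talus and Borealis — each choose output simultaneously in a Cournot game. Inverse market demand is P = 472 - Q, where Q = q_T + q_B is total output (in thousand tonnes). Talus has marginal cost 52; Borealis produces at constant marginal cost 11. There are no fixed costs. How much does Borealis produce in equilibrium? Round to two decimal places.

167.33

Talus's profit: π_T = (472 - Q)q_T - (52q_T). Setting ∂π_T/∂q_T = 0: 420 - 2q_T - (q_B) = 0.
Borealis's first-order condition: 461 - 2q_B - (q_T) = 0.
Rearranging gives the reaction functions q_T = (420 - q_B)/2 and q_B = (461 - q_T)/2.
Solving the pair: q_T = 379/3, q_B = 502/3.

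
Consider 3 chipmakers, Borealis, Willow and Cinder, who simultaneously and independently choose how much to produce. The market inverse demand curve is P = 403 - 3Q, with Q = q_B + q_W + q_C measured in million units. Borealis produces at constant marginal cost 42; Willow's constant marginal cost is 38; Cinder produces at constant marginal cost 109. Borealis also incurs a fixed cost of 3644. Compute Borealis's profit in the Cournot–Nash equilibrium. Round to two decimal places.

Borealis's profit: π_B = (403 - 3Q)q_B - (42q_B). Setting ∂π_B/∂q_B = 0: 361 - 6q_B - 3(q_W + q_C) = 0.
Willow's profit: π_W = (403 - 3Q)q_W - (38q_W). Setting ∂π_W/∂q_W = 0: 365 - 6q_W - 3(q_B + q_C) = 0.
Cinder's first-order condition: 294 - 6q_C - 3(q_B + q_W) = 0.
Adding the 3 first-order conditions: 1020 − 12Q = 0, so Q = 85.
Back-substituting: q_B = (361 − 255)/3 = 106/3, q_W = (365 − 255)/3 = 110/3, q_C = (294 − 255)/3 = 13.
Price P = 403 - 3·85 = 148.
Borealis's profit: (148 - 42)·(106/3) - 3644 = 304/3.

101.33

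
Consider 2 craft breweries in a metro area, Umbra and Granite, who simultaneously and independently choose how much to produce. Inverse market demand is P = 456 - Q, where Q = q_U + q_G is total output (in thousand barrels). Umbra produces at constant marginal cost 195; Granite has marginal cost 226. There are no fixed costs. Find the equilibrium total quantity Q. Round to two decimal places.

Umbra's profit: π_U = (456 - Q)q_U - (195q_U). Setting ∂π_U/∂q_U = 0: 261 - 2q_U - (q_G) = 0.
Granite's profit: π_G = (456 - Q)q_G - (226q_G). Setting ∂π_G/∂q_G = 0: 230 - 2q_G - (q_U) = 0.
Rearranging gives the reaction functions q_U = (261 - q_G)/2 and q_G = (230 - q_U)/2.
Solving the pair: q_U = 292/3, q_G = 199/3.
Total output Q = 292/3 + 199/3 = 491/3.

163.67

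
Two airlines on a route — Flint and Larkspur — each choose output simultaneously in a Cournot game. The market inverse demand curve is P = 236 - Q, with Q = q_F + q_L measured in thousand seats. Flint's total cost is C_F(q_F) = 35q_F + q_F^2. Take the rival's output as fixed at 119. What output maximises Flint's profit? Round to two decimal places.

With the rival's output fixed at 119, Flint's profit is π_F = (236 - 119 - q_F)q_F - (35q_F + q_F²) = (117 - q_F)q_F - (35q_F + q_F²).
∂π_F/∂q_F = 82 - 4q_F = 0, so q_F = 41/2.

20.50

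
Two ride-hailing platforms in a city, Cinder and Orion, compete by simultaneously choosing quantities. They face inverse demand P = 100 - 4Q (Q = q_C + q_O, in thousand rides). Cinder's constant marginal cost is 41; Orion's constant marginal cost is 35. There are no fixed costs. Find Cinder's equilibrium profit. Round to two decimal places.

78.03

Cinder's profit: π_C = (100 - 4Q)q_C - (41q_C). Setting ∂π_C/∂q_C = 0: 59 - 8q_C - 4(q_O) = 0.
Orion's profit: π_O = (100 - 4Q)q_O - (35q_O). Setting ∂π_O/∂q_O = 0: 65 - 8q_O - 4(q_C) = 0.
Best responses: q_C = (59 - 4q_O)/8, q_O = (65 - 4q_C)/8.
Substituting one into the other gives q_C = 53/12 and q_O = 71/12.
Price P = 100 - 4·(31/3) = 176/3.
Cinder's profit: (176/3 - 41)·(53/12) = 78.0278.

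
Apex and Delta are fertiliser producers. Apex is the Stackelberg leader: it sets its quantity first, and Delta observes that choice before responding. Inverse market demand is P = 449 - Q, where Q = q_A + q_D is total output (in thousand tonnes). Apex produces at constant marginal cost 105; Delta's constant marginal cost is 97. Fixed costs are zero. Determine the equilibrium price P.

189

The follower Delta best-responds to any q_A: π_D = (449 - Q)q_D - 97q_D.
Setting the follower's marginal profit to zero, 352 - q_A - 2q_D = 0, i.e. q_D = (352 - q_A)/2.
The leader anticipates this reaction. Substituting into P = 449 - Q gives P = 273 - (1/2)q_A, so π_A = (273 - (1/2)q_A)q_A - 105q_A.
Maximising: ∂π_A/∂q_A = 168 - q_A = 0, giving q_A = 168.
Then q_D = (352 - 168)/2 = 92.
Total output Q = 260, so price P = 449 - 260 = 189.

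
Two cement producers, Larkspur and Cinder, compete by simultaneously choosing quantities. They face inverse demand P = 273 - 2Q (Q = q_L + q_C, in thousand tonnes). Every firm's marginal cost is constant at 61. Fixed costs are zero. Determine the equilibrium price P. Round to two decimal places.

A representative firm's profit is π_i = q_i(273 - 2Q) - 61q_i.
Setting ∂π_i/∂q_i = 0 with rivals' quantities fixed: 212 - 4q_i - 2q_j = 0.
By symmetry each firm produces the same amount; substituting q_j = q_i yields q_i = 212/6 = 106/3.
Total output Q = 212/3, so price P = 273 - 2·(212/3) = 395/3.

131.67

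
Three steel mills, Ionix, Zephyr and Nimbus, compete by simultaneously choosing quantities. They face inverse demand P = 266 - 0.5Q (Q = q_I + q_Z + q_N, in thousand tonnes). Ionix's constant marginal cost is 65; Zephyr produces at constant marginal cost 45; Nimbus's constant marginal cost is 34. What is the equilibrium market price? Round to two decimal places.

Ionix's profit: π_I = (266 - 0.5Q)q_I - (65q_I). Setting ∂π_I/∂q_I = 0: 201 - q_I - (1/2)(q_Z + q_N) = 0.
Zephyr's first-order condition: 221 - q_Z - (1/2)(q_I + q_N) = 0.
Nimbus's first-order condition: 232 - q_N - (1/2)(q_I + q_Z) = 0.
Summing all 3 equations gives 654 − 2Q = 0, hence Q = 327.
Back-substituting: q_I = (201 − 327/2)/(1/2) = 75, q_Z = (221 − 327/2)/(1/2) = 115, q_N = (232 − 327/2)/(1/2) = 137.
Total output Q = 327, so price P = 266 - (1/2)·327 = 205/2.

102.50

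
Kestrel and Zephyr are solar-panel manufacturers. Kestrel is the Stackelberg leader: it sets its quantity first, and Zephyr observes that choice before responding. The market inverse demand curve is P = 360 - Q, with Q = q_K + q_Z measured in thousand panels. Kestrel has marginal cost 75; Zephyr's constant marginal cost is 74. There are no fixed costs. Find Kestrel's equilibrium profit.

The follower Zephyr best-responds to any q_K: π_Z = (360 - Q)q_Z - 74q_Z.
∂π_Z/∂q_Z = 286 - q_K - 2q_Z = 0 gives the reaction function q_Z = (286 - q_K)/2.
Kestrel substitutes q_Z(q_K) into its own profit: π_K = q_K(360 - q_K - (286 - q_K)/2) - 75q_K = (217 - (1/2)q_K)q_K - 75q_K.
The leader's first-order condition 142 - q_K = 0 yields q_K = 142.
Then q_Z = (286 - 142)/2 = 72.
Price P = 360 - 214 = 146.
Kestrel's profit: (146 - 75)·142 = 10082.

10082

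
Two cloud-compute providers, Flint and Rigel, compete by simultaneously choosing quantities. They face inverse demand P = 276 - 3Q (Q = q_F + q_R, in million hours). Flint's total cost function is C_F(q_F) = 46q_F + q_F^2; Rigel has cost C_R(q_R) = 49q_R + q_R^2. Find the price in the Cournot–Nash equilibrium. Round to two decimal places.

151.36

Flint's profit: π_F = (276 - 3Q)q_F - (46q_F + q_F²). Setting ∂π_F/∂q_F = 0: 230 - 8q_F - 3(q_R) = 0.
Rigel's profit: π_R = (276 - 3Q)q_R - (49q_R + q_R²). Setting ∂π_R/∂q_R = 0: 227 - 8q_R - 3(q_F) = 0.
Rearranging gives the reaction functions q_F = (230 - 3q_R)/8 and q_R = (227 - 3q_F)/8.
Substituting one into the other gives q_F = 1159/55 and q_R = 1126/55.
Total output Q = 457/11, so price P = 276 - 3·(457/11) = 1665/11.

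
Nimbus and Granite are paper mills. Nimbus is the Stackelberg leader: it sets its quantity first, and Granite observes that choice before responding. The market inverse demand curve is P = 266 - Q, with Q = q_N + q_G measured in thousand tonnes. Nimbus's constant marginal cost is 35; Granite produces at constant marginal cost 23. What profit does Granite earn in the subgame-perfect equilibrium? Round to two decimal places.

The follower Granite best-responds to any q_N: π_G = (266 - Q)q_G - 23q_G.
Follower FOC: 243 - q_N - 2q_G = 0, so q_G(q_N) = (243 - q_N)/2.
The leader anticipates this reaction. Substituting into P = 266 - Q gives P = 289/2 - (1/2)q_N, so π_N = (289/2 - (1/2)q_N)q_N - 35q_N.
Leader FOC: 219/2 - q_N = 0, so q_N = 219/2.
Then q_G = (243 - 219/2)/2 = 267/4.
Price P = 266 - 705/4 = 359/4.
Granite's profit: (359/4 - 23)·(267/4) = 4455.5625.

4455.56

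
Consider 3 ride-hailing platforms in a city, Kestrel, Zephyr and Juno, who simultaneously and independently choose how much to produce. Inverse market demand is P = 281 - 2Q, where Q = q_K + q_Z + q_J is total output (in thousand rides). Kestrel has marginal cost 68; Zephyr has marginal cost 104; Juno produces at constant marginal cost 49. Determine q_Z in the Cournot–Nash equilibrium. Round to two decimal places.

10.75

Kestrel's profit: π_K = (281 - 2Q)q_K - (68q_K). Setting ∂π_K/∂q_K = 0: 213 - 4q_K - 2(q_Z + q_J) = 0.
Zephyr's first-order condition: 177 - 4q_Z - 2(q_K + q_J) = 0.
Juno's profit: π_J = (281 - 2Q)q_J - (49q_J). Setting ∂π_J/∂q_J = 0: 232 - 4q_J - 2(q_K + q_Z) = 0.
Adding the 3 conditions: 622 − 4Q − 4Q = 0, i.e. Q = 311/4.
Back-substituting: q_K = (213 − 311/2)/2 = 115/4, q_Z = (177 − 311/2)/2 = 43/4, q_J = (232 − 311/2)/2 = 153/4.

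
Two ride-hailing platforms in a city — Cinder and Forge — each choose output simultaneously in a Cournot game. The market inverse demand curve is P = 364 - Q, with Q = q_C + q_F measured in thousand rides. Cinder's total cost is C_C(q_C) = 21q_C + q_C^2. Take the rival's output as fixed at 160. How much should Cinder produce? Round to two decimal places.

With the rival's output fixed at 160, Cinder's profit is π_C = (364 - 160 - q_C)q_C - (21q_C + q_C²) = (204 - q_C)q_C - (21q_C + q_C²).
∂π_C/∂q_C = 183 - 4q_C = 0, so q_C = 183/4.

45.75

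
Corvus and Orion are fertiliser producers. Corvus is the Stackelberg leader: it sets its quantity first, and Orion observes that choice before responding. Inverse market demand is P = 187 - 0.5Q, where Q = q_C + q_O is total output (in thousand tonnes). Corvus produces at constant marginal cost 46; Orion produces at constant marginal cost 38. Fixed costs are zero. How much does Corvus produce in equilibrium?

133

The follower Orion best-responds to any q_C: π_O = (187 - 0.5Q)q_O - 38q_O.
∂π_O/∂q_O = 149 - (1/2)q_C - q_O = 0 gives the reaction function q_O = (149 - (1/2)q_C).
The leader anticipates this reaction. Substituting into P = 187 - 0.5Q gives P = 225/2 - (1/4)q_C, so π_C = (225/2 - (1/4)q_C)q_C - 46q_C.
Maximising: ∂π_C/∂q_C = 133/2 - (1/2)q_C = 0, giving q_C = 133.
Then q_O = (149 - (1/2)·133) = 165/2.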